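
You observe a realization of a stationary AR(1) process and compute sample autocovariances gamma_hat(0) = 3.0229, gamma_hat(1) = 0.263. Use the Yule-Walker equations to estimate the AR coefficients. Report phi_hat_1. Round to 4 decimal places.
\hat\phi_{1} = 0.0870

The Yule-Walker equations for an AR(p) process read, in matrix form,
  Gamma_p phi = r_p,   with   (Gamma_p)_{ij} = gamma(|i - j|),
                       (r_p)_i = gamma(i),   i,j = 1..p.
Substitute the sample gammas (Toeplitz matrix and right-hand side of size 1):
  Gamma_p = [[3.0229]]
  r_p     = [0.263]
With p = 1 this is the single equation gamma(0) phi_1 = gamma(1):
  phi_hat_1 = gamma(1) / gamma(0) = 0.263 / 3.0229 = 0.0870.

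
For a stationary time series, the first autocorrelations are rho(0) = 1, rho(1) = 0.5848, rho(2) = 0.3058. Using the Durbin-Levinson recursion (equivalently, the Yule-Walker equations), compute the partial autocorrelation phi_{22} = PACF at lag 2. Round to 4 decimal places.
\phi_{22} = -0.0550

The PACF at lag k is phi_{kk}, the last component of the solution
to the Yule-Walker system G_k phi = r_k where
  (G_k)_{ij} = rho(|i - j|), (r_k)_i = rho(i), i,j = 1..k.
Equivalently, Durbin-Levinson gives phi_{kk} iteratively:
  phi_{11} = rho(1)
  phi_{kk} = [rho(k) - sum_{j=1..k-1} phi_{k-1,j} rho(k-j)]
            / [1 - sum_{j=1..k-1} phi_{k-1,j} rho(j)],
  phi_{k,j} = phi_{k-1,j} - phi_{kk} phi_{k-1,k-j},  j = 1..k-1.
Step k = 1:
  phi_11 = rho(1) = 0.5848.
Step k = 2:
  phi_22 = [rho(2) - phi_11 rho(1)] / [1 - phi_11 rho(1)] = [0.3058 - (0.5848)(0.5848)] / [1 - (0.5848)(0.5848)]
         = -0.03619104 / 0.65800896 = -0.055.
Therefore phi_{22} = -0.0550.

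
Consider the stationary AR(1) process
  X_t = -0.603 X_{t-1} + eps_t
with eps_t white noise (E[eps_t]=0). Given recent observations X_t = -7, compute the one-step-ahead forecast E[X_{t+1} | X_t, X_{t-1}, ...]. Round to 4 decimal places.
E[X_{t+1} \mid \mathcal F_t] = 4.2210

For an AR(p) model X_t = c + sum_i phi_i X_{t-i} + eps_t, the
one-step-ahead conditional mean is
  E[X_{t+1} | X_t, ...] = c + sum_i phi_i X_{t+1-i}.
Substitute known values:
  E[X_{t+1} | ...] = (-0.603) * (-7)
                   = 4.2210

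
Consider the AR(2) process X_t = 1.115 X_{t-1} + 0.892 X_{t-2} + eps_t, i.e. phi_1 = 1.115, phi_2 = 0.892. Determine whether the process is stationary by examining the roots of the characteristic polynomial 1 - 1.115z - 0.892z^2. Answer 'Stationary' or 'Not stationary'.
\text{Not stationary}

The AR(p) characteristic polynomial is P(z) = 1 - 1.115z - 0.892z^2.
Stationarity requires all roots to lie outside the unit circle, i.e. |z| > 1 for every root.
Set 1 + (-1.115) z + (-0.892) z^2 = 0, i.e. a z^2 + b z + c = 0 with a = -0.892, b = -1.115, c = 1.
Discriminant D = b^2 - 4ac = (-1.115)^2 - 4*(-0.892)*1 = 1.243225 - (-3.568) = 4.811225.
D >= 0, so the roots are real: z = (-b +/- sqrt(D)) / (2a) = (1.115 +/- 2.19345) / (-1.784).
  z_1 = (1.115 + 2.19345) / (-1.784) = -1.8545,   |z_1| = 1.8545.
  z_2 = (1.115 - 2.19345) / (-1.784) = 0.6045,   |z_2| = 0.6045.
Moduli of all roots: 1.8545, 0.6045.
All moduli strictly greater than 1? No.
Verdict: Not stationary.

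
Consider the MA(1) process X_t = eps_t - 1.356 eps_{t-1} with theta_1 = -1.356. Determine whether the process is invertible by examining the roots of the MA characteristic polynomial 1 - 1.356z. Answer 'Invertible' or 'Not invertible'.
\text{Not invertible}

The MA(q) characteristic polynomial is P(z) = 1 - 1.356z.
Invertibility requires all roots to lie outside the unit circle, i.e. |z| > 1 for every root.
This is linear in z: 1 + (-1.356) z = 0  =>  z = -1/(-1.356) = 0.737463,  |z| = 0.737463.
Moduli of all roots: 0.7375.
All moduli strictly greater than 1? No.
Verdict: Not invertible.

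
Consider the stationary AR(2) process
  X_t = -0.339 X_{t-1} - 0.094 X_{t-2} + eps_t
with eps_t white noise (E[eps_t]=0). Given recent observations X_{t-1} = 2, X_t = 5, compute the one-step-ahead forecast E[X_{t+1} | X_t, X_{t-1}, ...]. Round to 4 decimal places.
E[X_{t+1} \mid \mathcal F_t] = -1.8830

For an AR(p) model X_t = c + sum_i phi_i X_{t-i} + eps_t, the
one-step-ahead conditional mean is
  E[X_{t+1} | X_t, ...] = c + sum_i phi_i X_{t+1-i}.
Substitute known values:
  E[X_{t+1} | ...] = (-0.339) * (5) + (-0.094) * (2)
                   = -1.8830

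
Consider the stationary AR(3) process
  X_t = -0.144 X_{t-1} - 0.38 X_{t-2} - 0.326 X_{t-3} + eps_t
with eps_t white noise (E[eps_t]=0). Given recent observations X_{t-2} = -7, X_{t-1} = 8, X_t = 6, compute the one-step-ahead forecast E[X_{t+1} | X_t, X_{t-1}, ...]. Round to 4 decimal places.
E[X_{t+1} \mid \mathcal F_t] = -1.6220

For an AR(p) model X_t = c + sum_i phi_i X_{t-i} + eps_t, the
one-step-ahead conditional mean is
  E[X_{t+1} | X_t, ...] = c + sum_i phi_i X_{t+1-i}.
Substitute known values:
  E[X_{t+1} | ...] = (-0.144) * (6) + (-0.38) * (8) + (-0.326) * (-7)
                   = -1.6220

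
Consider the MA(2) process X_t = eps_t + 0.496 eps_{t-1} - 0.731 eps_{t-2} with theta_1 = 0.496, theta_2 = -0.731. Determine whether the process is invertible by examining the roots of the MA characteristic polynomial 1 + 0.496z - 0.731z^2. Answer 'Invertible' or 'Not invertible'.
\text{Not invertible}

The MA(q) characteristic polynomial is P(z) = 1 + 0.496z - 0.731z^2.
Invertibility requires all roots to lie outside the unit circle, i.e. |z| > 1 for every root.
Set 1 + (0.496) z + (-0.731) z^2 = 0, i.e. a z^2 + b z + c = 0 with a = -0.731, b = 0.496, c = 1.
Discriminant D = b^2 - 4ac = (0.496)^2 - 4*(-0.731)*1 = 0.246016 - (-2.924) = 3.170016.
D >= 0, so the roots are real: z = (-b +/- sqrt(D)) / (2a) = (-0.496 +/- 1.780454) / (-1.462).
  z_1 = (-0.496 + 1.780454) / (-1.462) = -0.8786,   |z_1| = 0.8786.
  z_2 = (-0.496 - 1.780454) / (-1.462) = 1.5571,   |z_2| = 1.5571.
Moduli of all roots: 0.8786, 1.5571.
All moduli strictly greater than 1? No.
Verdict: Not invertible.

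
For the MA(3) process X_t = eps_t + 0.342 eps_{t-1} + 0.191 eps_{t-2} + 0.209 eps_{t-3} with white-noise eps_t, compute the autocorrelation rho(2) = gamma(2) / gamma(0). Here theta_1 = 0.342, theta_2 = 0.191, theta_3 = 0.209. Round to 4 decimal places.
\rho(2) = 0.2193

For an MA(q) process with theta_0 = 1, the autocovariance is
  gamma(k) = sigma^2 * sum_{i=0..q-k} theta_i * theta_{i+k},
and rho(k) = gamma(k) / gamma(0). Sigma^2 cancels.
  numerator   = (1)*(0.191) + (0.342)*(0.209) = 0.262478.
  denominator = (1)^2 + (0.342)^2 + (0.191)^2 + (0.209)^2 = 1.197126.
  rho(2) = 0.262478 / 1.197126 = 0.2193.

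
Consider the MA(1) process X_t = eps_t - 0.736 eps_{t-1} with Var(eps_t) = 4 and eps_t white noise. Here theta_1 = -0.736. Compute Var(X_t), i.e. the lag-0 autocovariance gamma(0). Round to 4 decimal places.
\gamma(0) = 6.1668

For an MA(q) process X_t = eps_t + sum_i theta_i eps_{t-i} with
Var(eps_t) = sigma^2, the variance is
  gamma(0) = sigma^2 * (1 + sum_i theta_i^2).
  sum_i theta_i^2 = (-0.736)^2 = 0.541696.
  gamma(0) = 4 * (1 + 0.541696) = 4 * 1.541696 = 6.166784, which rounds to 6.1668.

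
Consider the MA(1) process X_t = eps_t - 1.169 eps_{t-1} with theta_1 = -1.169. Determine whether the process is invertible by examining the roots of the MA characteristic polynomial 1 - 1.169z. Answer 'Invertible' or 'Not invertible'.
\text{Not invertible}

The MA(q) characteristic polynomial is P(z) = 1 - 1.169z.
Invertibility requires all roots to lie outside the unit circle, i.e. |z| > 1 for every root.
This is linear in z: 1 + (-1.169) z = 0  =>  z = -1/(-1.169) = 0.855432,  |z| = 0.855432.
Moduli of all roots: 0.8554.
All moduli strictly greater than 1? No.
Verdict: Not invertible.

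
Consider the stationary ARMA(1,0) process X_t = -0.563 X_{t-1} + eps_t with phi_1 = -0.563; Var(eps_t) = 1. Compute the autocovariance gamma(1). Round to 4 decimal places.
\gamma(1) = -0.8243

Multiply the model equation by X_{t-k} and take expectations. With theta_0 = psi_0 = 1 and psi_j the MA(infinity) weights, this gives
  gamma(k) - sum_i phi_i gamma(k-i) = c_k,
  c_k = sigma^2 * sum_{j=k..q} theta_j psi_{j-k}   (c_k = 0 for k > q),
using gamma(-m) = gamma(m).
Pure AR (q = 0): c_0 = sigma^2 = 1, c_k = 0 for k >= 1.
Equations for k = 0 and k = 1 (AR order 1):
  gamma(0) = phi_1 gamma(1) + c_0
  gamma(1) = phi_1 gamma(0) + c_1
Substituting the second into the first: gamma(0) (1 - phi_1^2) = c_0 + phi_1 c_1, so
  gamma(0) = c_0 / (1 - phi_1^2) = 1 / (1 - (-0.563)^2) = 1 / 0.683031 = 1.464062.
  gamma(1) = phi_1 gamma(0) = (-0.563)(1.464062) = -0.824267.
Therefore gamma(1) = -0.8243 (to 4 decimal places).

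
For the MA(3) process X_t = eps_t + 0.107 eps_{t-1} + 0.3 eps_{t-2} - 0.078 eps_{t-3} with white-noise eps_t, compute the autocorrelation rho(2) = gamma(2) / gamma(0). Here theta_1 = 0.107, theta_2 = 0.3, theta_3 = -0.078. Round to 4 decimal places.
\rho(2) = 0.2633

For an MA(q) process with theta_0 = 1, the autocovariance is
  gamma(k) = sigma^2 * sum_{i=0..q-k} theta_i * theta_{i+k},
and rho(k) = gamma(k) / gamma(0). Sigma^2 cancels.
  numerator   = (1)*(0.3) + (0.107)*(-0.078) = 0.291654.
  denominator = (1)^2 + (0.107)^2 + (0.3)^2 + (-0.078)^2 = 1.107533.
  rho(2) = 0.291654 / 1.107533 = 0.2633.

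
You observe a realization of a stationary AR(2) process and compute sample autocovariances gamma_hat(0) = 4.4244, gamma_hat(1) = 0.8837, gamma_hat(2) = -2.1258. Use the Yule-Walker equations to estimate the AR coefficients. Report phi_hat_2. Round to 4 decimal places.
\hat\phi_{2} = -0.5420

The Yule-Walker equations for an AR(p) process read, in matrix form,
  Gamma_p phi = r_p,   with   (Gamma_p)_{ij} = gamma(|i - j|),
                       (r_p)_i = gamma(i),   i,j = 1..p.
Substitute the sample gammas (Toeplitz matrix and right-hand side of size 2):
  Gamma_p = [[4.4244, 0.8837], [0.8837, 4.4244]]
  r_p     = [0.8837, -2.1258]
Written out:
  4.4244 phi_1 + 0.8837 phi_2 = 0.8837
  0.8837 phi_1 + 4.4244 phi_2 = -2.1258
Solve by Cramer's rule:
  det = gamma(0)^2 - gamma(1)^2 = (4.4244)^2 - (0.8837)^2 = 19.57531536 - 0.78092569 = 18.79438967
  phi_hat_1 = [gamma(1) gamma(0) - gamma(1) gamma(2)] / det = [(0.8837)(4.4244) - (0.8837)(-2.1258)] / 18.79438967 = 5.78841174 / 18.79438967 = 0.308
  phi_hat_2 = [gamma(0) gamma(2) - gamma(1)^2] / det = [(4.4244)(-2.1258) - (0.8837)^2] / 18.79438967 = -10.18631521 / 18.79438967 = -0.542
So phi_hat = [0.3080, -0.5420].
Therefore phi_hat_2 = -0.5420.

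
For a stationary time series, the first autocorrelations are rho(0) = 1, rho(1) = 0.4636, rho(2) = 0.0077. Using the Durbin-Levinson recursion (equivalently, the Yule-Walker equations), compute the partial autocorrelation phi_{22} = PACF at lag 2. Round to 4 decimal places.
\phi_{22} = -0.2640

The PACF at lag k is phi_{kk}, the last component of the solution
to the Yule-Walker system G_k phi = r_k where
  (G_k)_{ij} = rho(|i - j|), (r_k)_i = rho(i), i,j = 1..k.
Equivalently, Durbin-Levinson gives phi_{kk} iteratively:
  phi_{11} = rho(1)
  phi_{kk} = [rho(k) - sum_{j=1..k-1} phi_{k-1,j} rho(k-j)]
            / [1 - sum_{j=1..k-1} phi_{k-1,j} rho(j)],
  phi_{k,j} = phi_{k-1,j} - phi_{kk} phi_{k-1,k-j},  j = 1..k-1.
Step k = 1:
  phi_11 = rho(1) = 0.4636.
Step k = 2:
  phi_22 = [rho(2) - phi_11 rho(1)] / [1 - phi_11 rho(1)] = [0.0077 - (0.4636)(0.4636)] / [1 - (0.4636)(0.4636)]
         = -0.20722496 / 0.78507504 = -0.264.
Therefore phi_{22} = -0.2640.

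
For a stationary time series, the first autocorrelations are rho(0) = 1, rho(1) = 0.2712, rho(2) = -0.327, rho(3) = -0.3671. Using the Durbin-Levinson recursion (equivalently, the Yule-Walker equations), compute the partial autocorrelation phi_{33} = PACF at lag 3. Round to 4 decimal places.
\phi_{33} = -0.1631

The PACF at lag k is phi_{kk}, the last component of the solution
to the Yule-Walker system G_k phi = r_k where
  (G_k)_{ij} = rho(|i - j|), (r_k)_i = rho(i), i,j = 1..k.
Equivalently, Durbin-Levinson gives phi_{kk} iteratively:
  phi_{11} = rho(1)
  phi_{kk} = [rho(k) - sum_{j=1..k-1} phi_{k-1,j} rho(k-j)]
            / [1 - sum_{j=1..k-1} phi_{k-1,j} rho(j)],
  phi_{k,j} = phi_{k-1,j} - phi_{kk} phi_{k-1,k-j},  j = 1..k-1.
Step k = 1:
  phi_11 = rho(1) = 0.2712.
Step k = 2:
  phi_22 = [rho(2) - phi_11 rho(1)] / [1 - phi_11 rho(1)] = [-0.327 - (0.2712)(0.2712)] / [1 - (0.2712)(0.2712)]
         = -0.40054944 / 0.92645056 = -0.432348.
  Update: phi_21 = phi_11 - phi_22 phi_11 = 0.2712 - (-0.432348)(0.2712) = 0.388453.
Step k = 3:
  phi_33 = [rho(3) - phi_21 rho(2) - phi_22 rho(1)] / [1 - phi_21 rho(1) - phi_22 rho(2)]
    numerator   = -0.3671 - (0.388453)(-0.327) - (-0.432348)(0.2712) = -0.12282301
    denominator = 1 - (0.388453)(0.2712) - (-0.432348)(-0.327) = 0.75327364
  phi_33 = -0.12282301 / 0.75327364 = -0.1631.
Therefore phi_{33} = -0.1631.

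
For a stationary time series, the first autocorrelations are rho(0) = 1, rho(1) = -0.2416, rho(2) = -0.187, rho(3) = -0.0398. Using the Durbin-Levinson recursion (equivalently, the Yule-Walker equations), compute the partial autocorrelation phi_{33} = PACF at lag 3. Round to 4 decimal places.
\phi_{33} = -0.1820

The PACF at lag k is phi_{kk}, the last component of the solution
to the Yule-Walker system G_k phi = r_k where
  (G_k)_{ij} = rho(|i - j|), (r_k)_i = rho(i), i,j = 1..k.
Equivalently, Durbin-Levinson gives phi_{kk} iteratively:
  phi_{11} = rho(1)
  phi_{kk} = [rho(k) - sum_{j=1..k-1} phi_{k-1,j} rho(k-j)]
            / [1 - sum_{j=1..k-1} phi_{k-1,j} rho(j)],
  phi_{k,j} = phi_{k-1,j} - phi_{kk} phi_{k-1,k-j},  j = 1..k-1.
Step k = 1:
  phi_11 = rho(1) = -0.2416.
Step k = 2:
  phi_22 = [rho(2) - phi_11 rho(1)] / [1 - phi_11 rho(1)] = [-0.187 - (-0.2416)(-0.2416)] / [1 - (-0.2416)(-0.2416)]
         = -0.24537056 / 0.94162944 = -0.260581.
  Update: phi_21 = phi_11 - phi_22 phi_11 = -0.2416 - (-0.260581)(-0.2416) = -0.304556.
Step k = 3:
  phi_33 = [rho(3) - phi_21 rho(2) - phi_22 rho(1)] / [1 - phi_21 rho(1) - phi_22 rho(2)]
    numerator   = -0.0398 - (-0.304556)(-0.187) - (-0.260581)(-0.2416) = -0.15970836
    denominator = 1 - (-0.304556)(-0.2416) - (-0.260581)(-0.187) = 0.87769058
  phi_33 = -0.15970836 / 0.87769058 = -0.182.
Therefore phi_{33} = -0.1820.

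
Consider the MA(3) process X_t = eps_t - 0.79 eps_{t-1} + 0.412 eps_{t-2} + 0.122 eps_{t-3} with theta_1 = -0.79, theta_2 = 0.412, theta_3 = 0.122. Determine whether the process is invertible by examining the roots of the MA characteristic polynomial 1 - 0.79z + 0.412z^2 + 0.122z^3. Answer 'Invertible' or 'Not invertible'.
\text{Invertible}

The MA(q) characteristic polynomial is P(z) = 1 - 0.79z + 0.412z^2 + 0.122z^3.
Invertibility requires all roots to lie outside the unit circle, i.e. |z| > 1 for every root.
Degree 3: look for a simple real root z0 first, then factor out (1 - z/z0) and solve the remaining quadratic.
Testing z0 = -5: P(-5) = 1 + (-0.79)(-5) + (0.412)(-5)^2 + (0.122)(-5)^3
  = 1 + (3.95) + (10.3) + (-15.25) = 0.  So z_0 = -5 is a root, |z_0| = 5.
Divide out the factor (1 + 0.2 z) = (1 - z/z0) (since 1/z0 = -0.2):
  P(z) = (1 + 0.2 z)(1 + (-0.99) z + (0.61) z^2)
  [check: z-coef -0.99 - (-0.2) = -0.79; z^2-coef 0.61 - (-0.2)(-0.99) = 0.412; z^3-coef -(-0.2)(0.61) = 0.122.]
Remaining roots from the quadratic factor 1 + (-0.99) z + (0.61) z^2:
  Set 1 + (-0.99) z + (0.61) z^2 = 0, i.e. a z^2 + b z + c = 0 with a = 0.61, b = -0.99, c = 1.
  Discriminant D = b^2 - 4ac = (-0.99)^2 - 4*(0.61)*1 = 0.9801 - (2.44) = -1.4599.
  D < 0, so the roots are the complex-conjugate pair z = (-b +/- i sqrt(-D)) / (2a) = 0.8115 +/- 0.9904i.
  For a conjugate pair |z|^2 = z * conj(z) = (product of roots) = c/a = 1/(0.61) = 1.639344, so |z| = sqrt(1.639344) = 1.2804 for both roots.
Moduli of all roots: 5.0000, 1.2804, 1.2804.
All moduli strictly greater than 1? Yes.
Verdict: Invertible.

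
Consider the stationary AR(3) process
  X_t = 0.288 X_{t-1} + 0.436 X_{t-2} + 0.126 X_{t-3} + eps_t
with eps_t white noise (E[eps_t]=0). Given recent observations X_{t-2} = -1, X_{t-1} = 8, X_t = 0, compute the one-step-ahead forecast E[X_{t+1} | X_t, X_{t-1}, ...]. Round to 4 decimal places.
E[X_{t+1} \mid \mathcal F_t] = 3.3620

For an AR(p) model X_t = c + sum_i phi_i X_{t-i} + eps_t, the
one-step-ahead conditional mean is
  E[X_{t+1} | X_t, ...] = c + sum_i phi_i X_{t+1-i}.
Substitute known values:
  E[X_{t+1} | ...] = (0.288) * (0) + (0.436) * (8) + (0.126) * (-1)
                   = 3.3620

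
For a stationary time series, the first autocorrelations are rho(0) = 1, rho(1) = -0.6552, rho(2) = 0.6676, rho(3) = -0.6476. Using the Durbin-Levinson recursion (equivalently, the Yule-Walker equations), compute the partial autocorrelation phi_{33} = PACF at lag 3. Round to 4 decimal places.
\phi_{33} = -0.2531

The PACF at lag k is phi_{kk}, the last component of the solution
to the Yule-Walker system G_k phi = r_k where
  (G_k)_{ij} = rho(|i - j|), (r_k)_i = rho(i), i,j = 1..k.
Equivalently, Durbin-Levinson gives phi_{kk} iteratively:
  phi_{11} = rho(1)
  phi_{kk} = [rho(k) - sum_{j=1..k-1} phi_{k-1,j} rho(k-j)]
            / [1 - sum_{j=1..k-1} phi_{k-1,j} rho(j)],
  phi_{k,j} = phi_{k-1,j} - phi_{kk} phi_{k-1,k-j},  j = 1..k-1.
Step k = 1:
  phi_11 = rho(1) = -0.6552.
Step k = 2:
  phi_22 = [rho(2) - phi_11 rho(1)] / [1 - phi_11 rho(1)] = [0.6676 - (-0.6552)(-0.6552)] / [1 - (-0.6552)(-0.6552)]
         = 0.23831296 / 0.57071296 = 0.417571.
  Update: phi_21 = phi_11 - phi_22 phi_11 = -0.6552 - (0.417571)(-0.6552) = -0.381608.
Step k = 3:
  phi_33 = [rho(3) - phi_21 rho(2) - phi_22 rho(1)] / [1 - phi_21 rho(1) - phi_22 rho(2)]
    numerator   = -0.6476 - (-0.381608)(0.6676) - (0.417571)(-0.6552) = -0.11924641
    denominator = 1 - (-0.381608)(-0.6552) - (0.417571)(0.6676) = 0.47120047
  phi_33 = -0.11924641 / 0.47120047 = -0.2531.
Therefore phi_{33} = -0.2531.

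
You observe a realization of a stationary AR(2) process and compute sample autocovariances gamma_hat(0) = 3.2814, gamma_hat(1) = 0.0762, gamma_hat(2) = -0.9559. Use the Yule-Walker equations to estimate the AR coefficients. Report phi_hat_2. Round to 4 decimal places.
\hat\phi_{2} = -0.2920

The Yule-Walker equations for an AR(p) process read, in matrix form,
  Gamma_p phi = r_p,   with   (Gamma_p)_{ij} = gamma(|i - j|),
                       (r_p)_i = gamma(i),   i,j = 1..p.
Substitute the sample gammas (Toeplitz matrix and right-hand side of size 2):
  Gamma_p = [[3.2814, 0.0762], [0.0762, 3.2814]]
  r_p     = [0.0762, -0.9559]
Written out:
  3.2814 phi_1 + 0.0762 phi_2 = 0.0762
  0.0762 phi_1 + 3.2814 phi_2 = -0.9559
Solve by Cramer's rule:
  det = gamma(0)^2 - gamma(1)^2 = (3.2814)^2 - (0.0762)^2 = 10.76758596 - 0.00580644 = 10.76177952
  phi_hat_1 = [gamma(1) gamma(0) - gamma(1) gamma(2)] / det = [(0.0762)(3.2814) - (0.0762)(-0.9559)] / 10.76177952 = 0.32288226 / 10.76177952 = 0.03
  phi_hat_2 = [gamma(0) gamma(2) - gamma(1)^2] / det = [(3.2814)(-0.9559) - (0.0762)^2] / 10.76177952 = -3.1424967 / 10.76177952 = -0.292
So phi_hat = [0.0300, -0.2920].
Therefore phi_hat_2 = -0.2920.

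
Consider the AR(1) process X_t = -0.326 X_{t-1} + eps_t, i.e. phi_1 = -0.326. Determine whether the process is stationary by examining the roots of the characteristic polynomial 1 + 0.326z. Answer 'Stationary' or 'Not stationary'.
\text{Stationary}

The AR(p) characteristic polynomial is P(z) = 1 + 0.326z.
Stationarity requires all roots to lie outside the unit circle, i.e. |z| > 1 for every root.
This is linear in z: 1 + (0.326) z = 0  =>  z = -1/(0.326) = -3.067485,  |z| = 3.067485.
Moduli of all roots: 3.0675.
All moduli strictly greater than 1? Yes.
Verdict: Stationary.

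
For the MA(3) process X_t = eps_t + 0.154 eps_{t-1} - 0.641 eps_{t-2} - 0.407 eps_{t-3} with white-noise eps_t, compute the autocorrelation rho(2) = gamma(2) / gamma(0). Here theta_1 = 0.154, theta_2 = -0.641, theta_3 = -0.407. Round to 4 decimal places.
\rho(2) = -0.4397

For an MA(q) process with theta_0 = 1, the autocovariance is
  gamma(k) = sigma^2 * sum_{i=0..q-k} theta_i * theta_{i+k},
and rho(k) = gamma(k) / gamma(0). Sigma^2 cancels.
  numerator   = (1)*(-0.641) + (0.154)*(-0.407) = -0.703678.
  denominator = (1)^2 + (0.154)^2 + (-0.641)^2 + (-0.407)^2 = 1.600246.
  rho(2) = -0.703678 / 1.600246 = -0.4397.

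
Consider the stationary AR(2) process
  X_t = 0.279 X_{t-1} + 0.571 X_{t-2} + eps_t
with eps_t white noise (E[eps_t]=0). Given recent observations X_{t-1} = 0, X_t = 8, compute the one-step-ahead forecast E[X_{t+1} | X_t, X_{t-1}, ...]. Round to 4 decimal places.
E[X_{t+1} \mid \mathcal F_t] = 2.2320

For an AR(p) model X_t = c + sum_i phi_i X_{t-i} + eps_t, the
one-step-ahead conditional mean is
  E[X_{t+1} | X_t, ...] = c + sum_i phi_i X_{t+1-i}.
Substitute known values:
  E[X_{t+1} | ...] = (0.279) * (8) + (0.571) * (0)
                   = 2.2320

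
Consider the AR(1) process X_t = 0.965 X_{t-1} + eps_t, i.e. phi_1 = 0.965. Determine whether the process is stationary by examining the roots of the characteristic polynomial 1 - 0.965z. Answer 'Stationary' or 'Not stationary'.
\text{Stationary}

The AR(p) characteristic polynomial is P(z) = 1 - 0.965z.
Stationarity requires all roots to lie outside the unit circle, i.e. |z| > 1 for every root.
This is linear in z: 1 + (-0.965) z = 0  =>  z = -1/(-0.965) = 1.036269,  |z| = 1.036269.
Moduli of all roots: 1.0363.
All moduli strictly greater than 1? Yes.
Verdict: Stationary.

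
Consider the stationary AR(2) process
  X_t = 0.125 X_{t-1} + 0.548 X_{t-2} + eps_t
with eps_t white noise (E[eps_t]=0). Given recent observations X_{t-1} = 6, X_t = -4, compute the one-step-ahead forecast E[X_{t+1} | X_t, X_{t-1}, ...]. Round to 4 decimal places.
E[X_{t+1} \mid \mathcal F_t] = 2.7880

For an AR(p) model X_t = c + sum_i phi_i X_{t-i} + eps_t, the
one-step-ahead conditional mean is
  E[X_{t+1} | X_t, ...] = c + sum_i phi_i X_{t+1-i}.
Substitute known values:
  E[X_{t+1} | ...] = (0.125) * (-4) + (0.548) * (6)
                   = 2.7880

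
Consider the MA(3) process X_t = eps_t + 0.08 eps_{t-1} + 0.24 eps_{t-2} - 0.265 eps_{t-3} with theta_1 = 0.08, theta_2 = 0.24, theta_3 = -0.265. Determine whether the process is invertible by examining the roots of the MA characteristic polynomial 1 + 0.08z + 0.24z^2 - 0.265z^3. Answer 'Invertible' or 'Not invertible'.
\text{Invertible}

The MA(q) characteristic polynomial is P(z) = 1 + 0.08z + 0.24z^2 - 0.265z^3.
Invertibility requires all roots to lie outside the unit circle, i.e. |z| > 1 for every root.
Degree 3: look for a simple real root z0 first, then factor out (1 - z/z0) and solve the remaining quadratic.
Testing z0 = 2: P(2) = 1 + (0.08)(2) + (0.24)(2)^2 + (-0.265)(2)^3
  = 1 + (0.16) + (0.96) + (-2.12) = 0.  So z_0 = 2 is a root, |z_0| = 2.
Divide out the factor (1 - 0.5 z) = (1 - z/z0) (since 1/z0 = 0.5):
  P(z) = (1 - 0.5 z)(1 + (0.58) z + (0.53) z^2)
  [check: z-coef 0.58 - (0.5) = 0.08; z^2-coef 0.53 - (0.5)(0.58) = 0.24; z^3-coef -(0.5)(0.53) = -0.265.]
Remaining roots from the quadratic factor 1 + (0.58) z + (0.53) z^2:
  Set 1 + (0.58) z + (0.53) z^2 = 0, i.e. a z^2 + b z + c = 0 with a = 0.53, b = 0.58, c = 1.
  Discriminant D = b^2 - 4ac = (0.58)^2 - 4*(0.53)*1 = 0.3364 - (2.12) = -1.7836.
  D < 0, so the roots are the complex-conjugate pair z = (-b +/- i sqrt(-D)) / (2a) = -0.5472 +/- 1.2599i.
  For a conjugate pair |z|^2 = z * conj(z) = (product of roots) = c/a = 1/(0.53) = 1.886792, so |z| = sqrt(1.886792) = 1.3736 for both roots.
Moduli of all roots: 2.0000, 1.3736, 1.3736.
All moduli strictly greater than 1? Yes.
Verdict: Invertible.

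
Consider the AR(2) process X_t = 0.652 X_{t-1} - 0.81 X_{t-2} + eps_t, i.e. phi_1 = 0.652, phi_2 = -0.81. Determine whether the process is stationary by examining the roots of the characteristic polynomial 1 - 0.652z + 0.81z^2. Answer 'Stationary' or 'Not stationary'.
\text{Stationary}

The AR(p) characteristic polynomial is P(z) = 1 - 0.652z + 0.81z^2.
Stationarity requires all roots to lie outside the unit circle, i.e. |z| > 1 for every root.
Set 1 + (-0.652) z + (0.81) z^2 = 0, i.e. a z^2 + b z + c = 0 with a = 0.81, b = -0.652, c = 1.
Discriminant D = b^2 - 4ac = (-0.652)^2 - 4*(0.81)*1 = 0.425104 - (3.24) = -2.814896.
D < 0, so the roots are the complex-conjugate pair z = (-b +/- i sqrt(-D)) / (2a) = 0.4025 +/- 1.0357i.
For a conjugate pair |z|^2 = z * conj(z) = (product of roots) = c/a = 1/(0.81) = 1.234568, so |z| = sqrt(1.234568) = 1.1111 for both roots.
Moduli of all roots: 1.1111, 1.1111.
All moduli strictly greater than 1? Yes.
Verdict: Stationary.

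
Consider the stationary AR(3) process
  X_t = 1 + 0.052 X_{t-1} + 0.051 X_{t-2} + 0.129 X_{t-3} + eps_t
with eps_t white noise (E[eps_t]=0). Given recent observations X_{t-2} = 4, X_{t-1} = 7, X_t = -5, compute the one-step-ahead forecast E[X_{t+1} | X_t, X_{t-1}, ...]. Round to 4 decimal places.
E[X_{t+1} \mid \mathcal F_t] = 1.6130

For an AR(p) model X_t = c + sum_i phi_i X_{t-i} + eps_t, the
one-step-ahead conditional mean is
  E[X_{t+1} | X_t, ...] = c + sum_i phi_i X_{t+1-i}.
Substitute known values:
  E[X_{t+1} | ...] = 1 + (0.052) * (-5) + (0.051) * (7) + (0.129) * (4)
                   = 1.6130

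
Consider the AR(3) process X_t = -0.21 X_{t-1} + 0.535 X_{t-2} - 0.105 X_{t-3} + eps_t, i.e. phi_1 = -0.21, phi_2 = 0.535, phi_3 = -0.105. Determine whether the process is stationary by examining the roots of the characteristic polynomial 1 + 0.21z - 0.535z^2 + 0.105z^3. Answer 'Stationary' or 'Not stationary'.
\text{Stationary}

The AR(p) characteristic polynomial is P(z) = 1 + 0.21z - 0.535z^2 + 0.105z^3.
Stationarity requires all roots to lie outside the unit circle, i.e. |z| > 1 for every root.
Degree 3: look for a simple real root z0 first, then factor out (1 - z/z0) and solve the remaining quadratic.
Testing z0 = 4: P(4) = 1 + (0.21)(4) + (-0.535)(4)^2 + (0.105)(4)^3
  = 1 + (0.84) + (-8.56) + (6.72) = 0.  So z_0 = 4 is a root, |z_0| = 4.
Divide out the factor (1 - 0.25 z) = (1 - z/z0) (since 1/z0 = 0.25):
  P(z) = (1 - 0.25 z)(1 + (0.46) z + (-0.42) z^2)
  [check: z-coef 0.46 - (0.25) = 0.21; z^2-coef -0.42 - (0.25)(0.46) = -0.535; z^3-coef -(0.25)(-0.42) = 0.105.]
Remaining roots from the quadratic factor 1 + (0.46) z + (-0.42) z^2:
  Set 1 + (0.46) z + (-0.42) z^2 = 0, i.e. a z^2 + b z + c = 0 with a = -0.42, b = 0.46, c = 1.
  Discriminant D = b^2 - 4ac = (0.46)^2 - 4*(-0.42)*1 = 0.2116 - (-1.68) = 1.8916.
  D >= 0, so the roots are real: z = (-b +/- sqrt(D)) / (2a) = (-0.46 +/- 1.375354) / (-0.84).
    z_1 = (-0.46 + 1.375354) / (-0.84) = -1.0897,   |z_1| = 1.0897.
    z_2 = (-0.46 - 1.375354) / (-0.84) = 2.1849,   |z_2| = 2.1849.
Moduli of all roots: 4.0000, 1.0897, 2.1849.
All moduli strictly greater than 1? Yes.
Verdict: Stationary.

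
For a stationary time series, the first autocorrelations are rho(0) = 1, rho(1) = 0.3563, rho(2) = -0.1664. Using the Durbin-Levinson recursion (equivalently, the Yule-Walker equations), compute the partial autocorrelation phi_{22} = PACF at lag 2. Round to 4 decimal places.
\phi_{22} = -0.3360

The PACF at lag k is phi_{kk}, the last component of the solution
to the Yule-Walker system G_k phi = r_k where
  (G_k)_{ij} = rho(|i - j|), (r_k)_i = rho(i), i,j = 1..k.
Equivalently, Durbin-Levinson gives phi_{kk} iteratively:
  phi_{11} = rho(1)
  phi_{kk} = [rho(k) - sum_{j=1..k-1} phi_{k-1,j} rho(k-j)]
            / [1 - sum_{j=1..k-1} phi_{k-1,j} rho(j)],
  phi_{k,j} = phi_{k-1,j} - phi_{kk} phi_{k-1,k-j},  j = 1..k-1.
Step k = 1:
  phi_11 = rho(1) = 0.3563.
Step k = 2:
  phi_22 = [rho(2) - phi_11 rho(1)] / [1 - phi_11 rho(1)] = [-0.1664 - (0.3563)(0.3563)] / [1 - (0.3563)(0.3563)]
         = -0.29334969 / 0.87305031 = -0.336.
Therefore phi_{22} = -0.3360.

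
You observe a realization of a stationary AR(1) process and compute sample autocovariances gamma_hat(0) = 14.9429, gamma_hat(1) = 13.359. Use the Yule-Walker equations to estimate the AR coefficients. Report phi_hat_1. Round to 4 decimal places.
\hat\phi_{1} = 0.8940

The Yule-Walker equations for an AR(p) process read, in matrix form,
  Gamma_p phi = r_p,   with   (Gamma_p)_{ij} = gamma(|i - j|),
                       (r_p)_i = gamma(i),   i,j = 1..p.
Substitute the sample gammas (Toeplitz matrix and right-hand side of size 1):
  Gamma_p = [[14.9429]]
  r_p     = [13.359]
With p = 1 this is the single equation gamma(0) phi_1 = gamma(1):
  phi_hat_1 = gamma(1) / gamma(0) = 13.359 / 14.9429 = 0.8940.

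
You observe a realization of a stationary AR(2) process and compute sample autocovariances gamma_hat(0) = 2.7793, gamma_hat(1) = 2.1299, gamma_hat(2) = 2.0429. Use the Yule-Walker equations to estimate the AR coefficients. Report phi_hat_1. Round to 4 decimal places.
\hat\phi_{1} = 0.4920

The Yule-Walker equations for an AR(p) process read, in matrix form,
  Gamma_p phi = r_p,   with   (Gamma_p)_{ij} = gamma(|i - j|),
                       (r_p)_i = gamma(i),   i,j = 1..p.
Substitute the sample gammas (Toeplitz matrix and right-hand side of size 2):
  Gamma_p = [[2.7793, 2.1299], [2.1299, 2.7793]]
  r_p     = [2.1299, 2.0429]
Written out:
  2.7793 phi_1 + 2.1299 phi_2 = 2.1299
  2.1299 phi_1 + 2.7793 phi_2 = 2.0429
Solve by Cramer's rule:
  det = gamma(0)^2 - gamma(1)^2 = (2.7793)^2 - (2.1299)^2 = 7.72450849 - 4.53647401 = 3.18803448
  phi_hat_1 = [gamma(1) gamma(0) - gamma(1) gamma(2)] / det = [(2.1299)(2.7793) - (2.1299)(2.0429)] / 3.18803448 = 1.56845836 / 3.18803448 = 0.492
  phi_hat_2 = [gamma(0) gamma(2) - gamma(1)^2] / det = [(2.7793)(2.0429) - (2.1299)^2] / 3.18803448 = 1.14135796 / 3.18803448 = 0.358
So phi_hat = [0.4920, 0.3580].
Therefore phi_hat_1 = 0.4920.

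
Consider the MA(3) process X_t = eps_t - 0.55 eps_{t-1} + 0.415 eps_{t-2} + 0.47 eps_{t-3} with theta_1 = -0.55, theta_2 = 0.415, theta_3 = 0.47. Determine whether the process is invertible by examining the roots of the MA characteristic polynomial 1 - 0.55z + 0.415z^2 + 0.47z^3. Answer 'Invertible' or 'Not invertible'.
\text{Invertible}

The MA(q) characteristic polynomial is P(z) = 1 - 0.55z + 0.415z^2 + 0.47z^3.
Invertibility requires all roots to lie outside the unit circle, i.e. |z| > 1 for every root.
Degree 3: look for a simple real root z0 first, then factor out (1 - z/z0) and solve the remaining quadratic.
Testing z0 = -2: P(-2) = 1 + (-0.55)(-2) + (0.415)(-2)^2 + (0.47)(-2)^3
  = 1 + (1.1) + (1.66) + (-3.76) = 0.  So z_0 = -2 is a root, |z_0| = 2.
Divide out the factor (1 + 0.5 z) = (1 - z/z0) (since 1/z0 = -0.5):
  P(z) = (1 + 0.5 z)(1 + (-1.05) z + (0.94) z^2)
  [check: z-coef -1.05 - (-0.5) = -0.55; z^2-coef 0.94 - (-0.5)(-1.05) = 0.415; z^3-coef -(-0.5)(0.94) = 0.47.]
Remaining roots from the quadratic factor 1 + (-1.05) z + (0.94) z^2:
  Set 1 + (-1.05) z + (0.94) z^2 = 0, i.e. a z^2 + b z + c = 0 with a = 0.94, b = -1.05, c = 1.
  Discriminant D = b^2 - 4ac = (-1.05)^2 - 4*(0.94)*1 = 1.1025 - (3.76) = -2.6575.
  D < 0, so the roots are the complex-conjugate pair z = (-b +/- i sqrt(-D)) / (2a) = 0.5585 +/- 0.8671i.
  For a conjugate pair |z|^2 = z * conj(z) = (product of roots) = c/a = 1/(0.94) = 1.06383, so |z| = sqrt(1.06383) = 1.0314 for both roots.
Moduli of all roots: 2.0000, 1.0314, 1.0314.
All moduli strictly greater than 1? Yes.
Verdict: Invertible.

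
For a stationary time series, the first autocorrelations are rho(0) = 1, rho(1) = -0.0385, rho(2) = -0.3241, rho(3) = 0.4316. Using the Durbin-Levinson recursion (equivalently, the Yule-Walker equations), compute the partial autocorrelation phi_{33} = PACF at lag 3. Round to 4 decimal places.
\phi_{33} = 0.4511

The PACF at lag k is phi_{kk}, the last component of the solution
to the Yule-Walker system G_k phi = r_k where
  (G_k)_{ij} = rho(|i - j|), (r_k)_i = rho(i), i,j = 1..k.
Equivalently, Durbin-Levinson gives phi_{kk} iteratively:
  phi_{11} = rho(1)
  phi_{kk} = [rho(k) - sum_{j=1..k-1} phi_{k-1,j} rho(k-j)]
            / [1 - sum_{j=1..k-1} phi_{k-1,j} rho(j)],
  phi_{k,j} = phi_{k-1,j} - phi_{kk} phi_{k-1,k-j},  j = 1..k-1.
Step k = 1:
  phi_11 = rho(1) = -0.0385.
Step k = 2:
  phi_22 = [rho(2) - phi_11 rho(1)] / [1 - phi_11 rho(1)] = [-0.3241 - (-0.0385)(-0.0385)] / [1 - (-0.0385)(-0.0385)]
         = -0.32558225 / 0.99851775 = -0.326066.
  Update: phi_21 = phi_11 - phi_22 phi_11 = -0.0385 - (-0.326066)(-0.0385) = -0.051054.
Step k = 3:
  phi_33 = [rho(3) - phi_21 rho(2) - phi_22 rho(1)] / [1 - phi_21 rho(1) - phi_22 rho(2)]
    numerator   = 0.4316 - (-0.051054)(-0.3241) - (-0.326066)(-0.0385) = 0.40250003
    denominator = 1 - (-0.051054)(-0.0385) - (-0.326066)(-0.3241) = 0.89235659
  phi_33 = 0.40250003 / 0.89235659 = 0.4511.
Therefore phi_{33} = 0.4511.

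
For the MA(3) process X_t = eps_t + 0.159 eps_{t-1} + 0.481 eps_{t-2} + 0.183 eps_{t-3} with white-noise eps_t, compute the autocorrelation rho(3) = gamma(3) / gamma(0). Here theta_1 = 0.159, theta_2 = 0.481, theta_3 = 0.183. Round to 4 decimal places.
\rho(3) = 0.1418

For an MA(q) process with theta_0 = 1, the autocovariance is
  gamma(k) = sigma^2 * sum_{i=0..q-k} theta_i * theta_{i+k},
and rho(k) = gamma(k) / gamma(0). Sigma^2 cancels.
  numerator   = (1)*(0.183) = 0.183.
  denominator = (1)^2 + (0.159)^2 + (0.481)^2 + (0.183)^2 = 1.290131.
  rho(3) = 0.183 / 1.290131 = 0.1418.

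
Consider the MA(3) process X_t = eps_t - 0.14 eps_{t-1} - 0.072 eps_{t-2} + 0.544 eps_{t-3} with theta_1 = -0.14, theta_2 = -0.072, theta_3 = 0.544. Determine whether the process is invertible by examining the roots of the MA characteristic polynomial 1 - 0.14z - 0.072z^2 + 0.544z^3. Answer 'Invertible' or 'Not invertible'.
\text{Invertible}

The MA(q) characteristic polynomial is P(z) = 1 - 0.14z - 0.072z^2 + 0.544z^3.
Invertibility requires all roots to lie outside the unit circle, i.e. |z| > 1 for every root.
Degree 3: look for a simple real root z0 first, then factor out (1 - z/z0) and solve the remaining quadratic.
Testing z0 = -1.25: P(-1.25) = 1 + (-0.14)(-1.25) + (-0.072)(-1.25)^2 + (0.544)(-1.25)^3
  = 1 + (0.175) + (-0.1125) + (-1.0625) = 0.  So z_0 = -1.25 is a root, |z_0| = 1.25.
Divide out the factor (1 + 0.8 z) = (1 - z/z0) (since 1/z0 = -0.8):
  P(z) = (1 + 0.8 z)(1 + (-0.94) z + (0.68) z^2)
  [check: z-coef -0.94 - (-0.8) = -0.14; z^2-coef 0.68 - (-0.8)(-0.94) = -0.072; z^3-coef -(-0.8)(0.68) = 0.544.]
Remaining roots from the quadratic factor 1 + (-0.94) z + (0.68) z^2:
  Set 1 + (-0.94) z + (0.68) z^2 = 0, i.e. a z^2 + b z + c = 0 with a = 0.68, b = -0.94, c = 1.
  Discriminant D = b^2 - 4ac = (-0.94)^2 - 4*(0.68)*1 = 0.8836 - (2.72) = -1.8364.
  D < 0, so the roots are the complex-conjugate pair z = (-b +/- i sqrt(-D)) / (2a) = 0.6912 +/- 0.9964i.
  For a conjugate pair |z|^2 = z * conj(z) = (product of roots) = c/a = 1/(0.68) = 1.470588, so |z| = sqrt(1.470588) = 1.2127 for both roots.
Moduli of all roots: 1.2500, 1.2127, 1.2127.
All moduli strictly greater than 1? Yes.
Verdict: Invertible.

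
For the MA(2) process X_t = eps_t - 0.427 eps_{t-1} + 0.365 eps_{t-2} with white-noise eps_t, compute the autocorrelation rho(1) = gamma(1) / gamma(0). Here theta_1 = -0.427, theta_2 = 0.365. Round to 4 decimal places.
\rho(1) = -0.4430

For an MA(q) process with theta_0 = 1, the autocovariance is
  gamma(k) = sigma^2 * sum_{i=0..q-k} theta_i * theta_{i+k},
and rho(k) = gamma(k) / gamma(0). Sigma^2 cancels.
  numerator   = (1)*(-0.427) + (-0.427)*(0.365) = -0.582855.
  denominator = (1)^2 + (-0.427)^2 + (0.365)^2 = 1.315554.
  rho(1) = -0.582855 / 1.315554 = -0.4430.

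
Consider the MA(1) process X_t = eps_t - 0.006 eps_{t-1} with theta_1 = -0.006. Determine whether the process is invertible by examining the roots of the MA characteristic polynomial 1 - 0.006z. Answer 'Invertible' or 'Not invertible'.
\text{Invertible}

The MA(q) characteristic polynomial is P(z) = 1 - 0.006z.
Invertibility requires all roots to lie outside the unit circle, i.e. |z| > 1 for every root.
This is linear in z: 1 + (-0.006) z = 0  =>  z = -1/(-0.006) = 166.666667,  |z| = 166.666667.
Moduli of all roots: 166.6667.
All moduli strictly greater than 1? Yes.
Verdict: Invertible.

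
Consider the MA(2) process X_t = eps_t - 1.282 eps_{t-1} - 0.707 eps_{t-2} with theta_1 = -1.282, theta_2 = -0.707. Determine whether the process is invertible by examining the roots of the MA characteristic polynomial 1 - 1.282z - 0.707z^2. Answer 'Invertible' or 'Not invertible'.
\text{Not invertible}

The MA(q) characteristic polynomial is P(z) = 1 - 1.282z - 0.707z^2.
Invertibility requires all roots to lie outside the unit circle, i.e. |z| > 1 for every root.
Set 1 + (-1.282) z + (-0.707) z^2 = 0, i.e. a z^2 + b z + c = 0 with a = -0.707, b = -1.282, c = 1.
Discriminant D = b^2 - 4ac = (-1.282)^2 - 4*(-0.707)*1 = 1.643524 - (-2.828) = 4.471524.
D >= 0, so the roots are real: z = (-b +/- sqrt(D)) / (2a) = (1.282 +/- 2.114598) / (-1.414).
  z_1 = (1.282 + 2.114598) / (-1.414) = -2.4021,   |z_1| = 2.4021.
  z_2 = (1.282 - 2.114598) / (-1.414) = 0.5888,   |z_2| = 0.5888.
Moduli of all roots: 2.4021, 0.5888.
All moduli strictly greater than 1? No.
Verdict: Not invertible.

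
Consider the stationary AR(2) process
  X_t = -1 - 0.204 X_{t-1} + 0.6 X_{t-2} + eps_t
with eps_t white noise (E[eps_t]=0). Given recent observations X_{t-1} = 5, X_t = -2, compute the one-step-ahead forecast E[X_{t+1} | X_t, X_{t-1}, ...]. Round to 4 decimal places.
E[X_{t+1} \mid \mathcal F_t] = 2.4080

For an AR(p) model X_t = c + sum_i phi_i X_{t-i} + eps_t, the
one-step-ahead conditional mean is
  E[X_{t+1} | X_t, ...] = c + sum_i phi_i X_{t+1-i}.
Substitute known values:
  E[X_{t+1} | ...] = -1 + (-0.204) * (-2) + (0.6) * (5)
                   = 2.4080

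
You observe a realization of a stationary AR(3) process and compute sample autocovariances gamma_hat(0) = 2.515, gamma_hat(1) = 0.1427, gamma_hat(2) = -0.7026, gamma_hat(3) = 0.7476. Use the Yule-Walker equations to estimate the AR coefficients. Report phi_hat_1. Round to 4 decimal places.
\hat\phi_{1} = 0.1760

The Yule-Walker equations for an AR(p) process read, in matrix form,
  Gamma_p phi = r_p,   with   (Gamma_p)_{ij} = gamma(|i - j|),
                       (r_p)_i = gamma(i),   i,j = 1..p.
Substitute the sample gammas (Toeplitz matrix and right-hand side of size 3):
  Gamma_p = [[2.515, 0.1427, -0.7026], [0.1427, 2.515, 0.1427], [-0.7026, 0.1427, 2.515]]
  r_p     = [0.1427, -0.7026, 0.7476]
Written out (R1..R3):
  (R1) 2.515 phi_1 + 0.1427 phi_2 - 0.7026 phi_3 = 0.1427
  (R2) 0.1427 phi_1 + 2.515 phi_2 + 0.1427 phi_3 = -0.7026
  (R3) -0.7026 phi_1 + 0.1427 phi_2 + 2.515 phi_3 = 0.7476
Gaussian elimination:
  R2 <- R2 - (0.1427/2.515) R1 = R2 - (0.05674) R1:  2.506903 phi_2 + 0.182565 phi_3 = -0.710697
  R3 <- R3 - (-0.7026/2.515) R1 = R3 - (-0.279364) R1:  0.182565 phi_2 + 2.318719 phi_3 = 0.787465
  R3 <- R3 - (0.182565/2.506903) R2 = R3 - (0.072825) R2:  2.305424 phi_3 = 0.839222
Back-substitution:
  phi_hat_3 = 0.839222 / 2.305424 = 0.364021
  phi_hat_2 = (-0.710697 - (0.182565)(0.364021)) / 2.506903 = -0.310006
  phi_hat_1 = (0.1427 - (0.1427)(-0.310006) - (-0.7026)(0.364021)) / 2.515 = 0.176023
So phi_hat = [0.1760, -0.3100, 0.3640].
Therefore phi_hat_1 = 0.1760.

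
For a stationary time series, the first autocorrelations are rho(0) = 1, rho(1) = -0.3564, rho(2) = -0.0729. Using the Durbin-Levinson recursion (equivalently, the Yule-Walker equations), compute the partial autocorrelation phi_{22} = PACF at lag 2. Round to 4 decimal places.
\phi_{22} = -0.2290

The PACF at lag k is phi_{kk}, the last component of the solution
to the Yule-Walker system G_k phi = r_k where
  (G_k)_{ij} = rho(|i - j|), (r_k)_i = rho(i), i,j = 1..k.
Equivalently, Durbin-Levinson gives phi_{kk} iteratively:
  phi_{11} = rho(1)
  phi_{kk} = [rho(k) - sum_{j=1..k-1} phi_{k-1,j} rho(k-j)]
            / [1 - sum_{j=1..k-1} phi_{k-1,j} rho(j)],
  phi_{k,j} = phi_{k-1,j} - phi_{kk} phi_{k-1,k-j},  j = 1..k-1.
Step k = 1:
  phi_11 = rho(1) = -0.3564.
Step k = 2:
  phi_22 = [rho(2) - phi_11 rho(1)] / [1 - phi_11 rho(1)] = [-0.0729 - (-0.3564)(-0.3564)] / [1 - (-0.3564)(-0.3564)]
         = -0.19992096 / 0.87297904 = -0.229.
Therefore phi_{22} = -0.2290.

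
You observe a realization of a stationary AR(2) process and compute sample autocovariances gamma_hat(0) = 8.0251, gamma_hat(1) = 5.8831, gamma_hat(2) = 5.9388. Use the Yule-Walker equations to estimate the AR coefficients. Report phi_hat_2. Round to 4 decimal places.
\hat\phi_{2} = 0.4380

The Yule-Walker equations for an AR(p) process read, in matrix form,
  Gamma_p phi = r_p,   with   (Gamma_p)_{ij} = gamma(|i - j|),
                       (r_p)_i = gamma(i),   i,j = 1..p.
Substitute the sample gammas (Toeplitz matrix and right-hand side of size 2):
  Gamma_p = [[8.0251, 5.8831], [5.8831, 8.0251]]
  r_p     = [5.8831, 5.9388]
Written out:
  8.0251 phi_1 + 5.8831 phi_2 = 5.8831
  5.8831 phi_1 + 8.0251 phi_2 = 5.9388
Solve by Cramer's rule:
  det = gamma(0)^2 - gamma(1)^2 = (8.0251)^2 - (5.8831)^2 = 64.40223001 - 34.61086561 = 29.7913644
  phi_hat_1 = [gamma(1) gamma(0) - gamma(1) gamma(2)] / det = [(5.8831)(8.0251) - (5.8831)(5.9388)] / 29.7913644 = 12.27391153 / 29.7913644 = 0.412
  phi_hat_2 = [gamma(0) gamma(2) - gamma(1)^2] / det = [(8.0251)(5.9388) - (5.8831)^2] / 29.7913644 = 13.04859827 / 29.7913644 = 0.438
So phi_hat = [0.4120, 0.4380].
Therefore phi_hat_2 = 0.4380.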